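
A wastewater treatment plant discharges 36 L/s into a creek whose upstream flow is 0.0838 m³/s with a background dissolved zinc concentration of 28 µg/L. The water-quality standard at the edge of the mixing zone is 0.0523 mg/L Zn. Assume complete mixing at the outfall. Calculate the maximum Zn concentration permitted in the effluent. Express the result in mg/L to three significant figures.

0.109 mg/L

36 L/s = 0.036 m³/s.
28 µg/L = 0.028 mg/L.
Mass balance: 0.0523·0.1198 = 0.036·Cₑ + 0.0838·0.028.
Cₑ = (0.006266 − 0.002346) / 0.036 = 0.1089 mg/L.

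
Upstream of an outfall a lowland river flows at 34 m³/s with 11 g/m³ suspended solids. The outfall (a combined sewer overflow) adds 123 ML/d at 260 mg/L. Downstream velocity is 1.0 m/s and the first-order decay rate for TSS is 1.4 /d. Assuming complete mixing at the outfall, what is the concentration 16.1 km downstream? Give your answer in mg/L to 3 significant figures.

123 ML/d = 1.424 m³/s.
After complete mixing, C₀ = (1.424·260 + 34·11) / 35.42 = 21.01 mg/L.
Travel time t = 1.61e+04 m / 1.0 m/s = 1.61e+04 s = 0.1863 d.
C = 21.01·exp(−1.4·0.1863) = 21.01·0.7704 = 16.18 mg/L.

16.2 mg/L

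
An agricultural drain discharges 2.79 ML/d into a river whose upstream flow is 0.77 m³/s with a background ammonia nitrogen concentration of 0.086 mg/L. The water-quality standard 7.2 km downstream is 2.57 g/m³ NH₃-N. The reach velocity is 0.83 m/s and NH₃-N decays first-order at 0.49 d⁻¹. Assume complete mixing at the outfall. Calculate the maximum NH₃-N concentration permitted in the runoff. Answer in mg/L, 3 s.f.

2.79 ML/d = 0.03229 m³/s.
Travel time to the compliance point: t = 7200/0.83 = 8675 s = 0.1004 d; decay factor exp(−0.49·0.1004) = 0.952.
So the concentration just after mixing may be at most 2.57/0.952 = 2.7 mg/L.
Mass balance: 2.7·0.8023 = 0.03229·Cₑ + 0.77·0.086.
Cₑ = (2.166 − 0.06622) / 0.03229 = 65.02 mg/L.

65.0 mg/L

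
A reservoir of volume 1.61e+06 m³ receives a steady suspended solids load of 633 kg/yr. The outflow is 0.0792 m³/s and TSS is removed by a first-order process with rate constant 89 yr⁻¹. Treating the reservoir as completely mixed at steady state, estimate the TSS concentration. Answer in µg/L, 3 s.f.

4.34 µg/L

Outflow Q = 0.0792 m³/s × 3.156e+07 s/yr = 2.499e+06 m³/yr.
Steady-state CSTR mass balance: W = Q·C + k·V·C, so C = W/(Q + kV).
Q + kV = 2.499e+06 + 89·1.61e+06 = 1.458e+08 m³/yr.
C = 633/1.458e+08 = 4.342e-06 kg/m³ = 0.004342 mg/L = 4.342 µg/L.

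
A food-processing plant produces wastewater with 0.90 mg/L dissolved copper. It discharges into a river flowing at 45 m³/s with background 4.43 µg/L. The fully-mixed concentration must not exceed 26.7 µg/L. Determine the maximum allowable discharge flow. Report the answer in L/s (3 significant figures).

4.43 µg/L = 0.00443 mg/L.
26.7 µg/L = 0.0267 mg/L.
Mass balance at complete mixing: C_std·(Q_w + Q_r) = Q_w·C_e + Q_r·C_b.
Rearranging, Q_w = Q_r·(C_std − C_b)/(C_e − C_std) = 45·(0.0267 − 0.00443) / (0.9 − 0.0267) = 1.148 m³/s.
= 1148 L/s.

1150 L/s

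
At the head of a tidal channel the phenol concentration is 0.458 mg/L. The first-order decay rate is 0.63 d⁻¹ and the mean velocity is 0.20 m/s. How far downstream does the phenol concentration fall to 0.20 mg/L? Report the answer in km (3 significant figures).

From C = C₀·e^(−kt), t = ln(C₀/C)/k = ln(0.458/0.20)/0.63 = 0.8286/0.63 = 1.315 d.
Distance = v·t = 0.20 m/s × 1.136e+05 s = 2.273e+04 m = 22.73 km.

22.7 km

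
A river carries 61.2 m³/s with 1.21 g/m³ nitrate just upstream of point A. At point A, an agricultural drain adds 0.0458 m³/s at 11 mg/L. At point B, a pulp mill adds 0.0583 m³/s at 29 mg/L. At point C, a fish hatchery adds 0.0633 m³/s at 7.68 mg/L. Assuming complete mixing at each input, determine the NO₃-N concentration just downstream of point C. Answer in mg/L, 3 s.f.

1.25 mg/L

After input A: C = (61.2·1.21 + 0.0458·11) / 61.25 = 1.217 mg/L.
After input B: C = (61.25·1.217 + 0.0583·29) / 61.3 = 1.244 mg/L.
After input C: C = (61.3·1.244 + 0.0633·7.68) / 61.37 = 1.25 mg/L.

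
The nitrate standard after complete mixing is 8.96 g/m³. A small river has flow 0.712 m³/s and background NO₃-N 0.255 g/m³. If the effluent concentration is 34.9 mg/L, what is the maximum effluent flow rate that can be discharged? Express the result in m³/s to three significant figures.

Mass balance at complete mixing: C_std·(Q_w + Q_r) = Q_w·C_e + Q_r·C_b.
Rearranging, Q_w = Q_r·(C_std − C_b)/(C_e − C_std) = 0.712·(8.96 − 0.255) / (34.9 − 8.96) = 0.2389 m³/s.

0.239 m³/s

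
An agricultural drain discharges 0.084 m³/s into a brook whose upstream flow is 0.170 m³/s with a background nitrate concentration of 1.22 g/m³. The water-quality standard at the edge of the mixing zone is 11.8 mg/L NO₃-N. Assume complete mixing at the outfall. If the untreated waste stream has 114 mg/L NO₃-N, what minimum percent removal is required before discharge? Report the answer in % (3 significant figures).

70.9 %

Mass balance: 11.8·0.254 = 0.084·Cₑ + 0.17·1.22.
Cₑ = (2.997 − 0.2074) / 0.084 = 33.21 mg/L.
Required removal = 1 − 33.21/114 = 70.87 %.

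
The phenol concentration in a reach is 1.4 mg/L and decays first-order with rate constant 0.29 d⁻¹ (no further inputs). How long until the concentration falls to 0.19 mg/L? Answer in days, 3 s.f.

6.89 d

t = ln(C₀/C)/k = ln(1.4/0.19)/0.29 = 1.997/0.29 = 6.887 d.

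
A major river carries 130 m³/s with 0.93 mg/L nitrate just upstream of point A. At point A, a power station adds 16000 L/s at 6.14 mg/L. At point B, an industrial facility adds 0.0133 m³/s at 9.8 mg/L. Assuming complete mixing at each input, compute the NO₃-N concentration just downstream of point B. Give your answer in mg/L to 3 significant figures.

16000 L/s = 16 m³/s.
After input A: C = (130·0.93 + 16·6.14) / 146 = 1.501 mg/L.
After input B: C = (146·1.501 + 0.0133·9.8) / 146 = 1.502 mg/L.

1.50 mg/L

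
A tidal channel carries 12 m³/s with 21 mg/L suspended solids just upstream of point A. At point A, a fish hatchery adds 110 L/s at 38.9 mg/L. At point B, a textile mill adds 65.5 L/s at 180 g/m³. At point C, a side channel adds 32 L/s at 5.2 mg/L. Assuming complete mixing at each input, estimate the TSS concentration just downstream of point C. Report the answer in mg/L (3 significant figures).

110 L/s = 0.11 m³/s.
After input A: C = (12·21 + 0.11·38.9) / 12.11 = 21.16 mg/L.
65.5 L/s = 0.0655 m³/s.
After input B: C = (12.11·21.16 + 0.0655·180) / 12.18 = 22.02 mg/L.
32 L/s = 0.032 m³/s.
After input C: C = (12.18·22.02 + 0.032·5.2) / 12.21 = 21.97 mg/L.

22.0 mg/L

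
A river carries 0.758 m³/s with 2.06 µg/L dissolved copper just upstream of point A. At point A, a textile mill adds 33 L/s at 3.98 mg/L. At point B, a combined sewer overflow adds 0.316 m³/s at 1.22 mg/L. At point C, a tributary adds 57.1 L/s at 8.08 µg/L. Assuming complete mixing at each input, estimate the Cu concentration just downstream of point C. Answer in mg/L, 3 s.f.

2.06 µg/L = 0.00206 mg/L.
33 L/s = 0.033 m³/s.
After input A: C = (0.758·0.00206 + 0.033·3.98) / 0.791 = 0.168 mg/L.
After input B: C = (0.791·0.168 + 0.316·1.22) / 1.107 = 0.4683 mg/L.
57.1 L/s = 0.0571 m³/s.
8.08 µg/L = 0.00808 mg/L.
After input C: C = (1.107·0.4683 + 0.0571·0.00808) / 1.164 = 0.4457 mg/L.

0.446 mg/L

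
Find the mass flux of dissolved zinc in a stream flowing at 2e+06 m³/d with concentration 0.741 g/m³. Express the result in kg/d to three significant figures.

1480 kg/d

2e+06 m³/d = 23.15 m³/s.
Mass flux = Q·C = 23.15 m³/s × 0.741 g/m³ = 17.15 g/s.
= 17.15 g/s × 86.4 = 1482 kg/d.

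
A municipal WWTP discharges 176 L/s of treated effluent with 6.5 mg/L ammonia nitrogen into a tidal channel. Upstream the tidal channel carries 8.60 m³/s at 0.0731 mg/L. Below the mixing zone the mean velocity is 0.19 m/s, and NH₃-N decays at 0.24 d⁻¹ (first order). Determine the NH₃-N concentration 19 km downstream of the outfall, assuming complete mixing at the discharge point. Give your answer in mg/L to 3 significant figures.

176 L/s = 0.176 m³/s.
After complete mixing, C₀ = (0.176·6.5 + 8.6·0.0731) / 8.776 = 0.202 mg/L.
Travel time t = 1.9e+04 m / 0.19 m/s = 1e+05 s = 1.157 d.
C = 0.202·exp(−0.24·1.157) = 0.202·0.7575 = 0.153 mg/L.

0.153 mg/L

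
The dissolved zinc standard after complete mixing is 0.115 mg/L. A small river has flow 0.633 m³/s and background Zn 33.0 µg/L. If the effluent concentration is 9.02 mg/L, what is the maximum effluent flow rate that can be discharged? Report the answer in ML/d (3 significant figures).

0.504 ML/d

33.0 µg/L = 0.033 mg/L.
Mass balance at complete mixing: C_std·(Q_w + Q_r) = Q_w·C_e + Q_r·C_b.
Rearranging, Q_w = Q_r·(C_std − C_b)/(C_e − C_std) = 0.633·(0.115 − 0.033) / (9.02 − 0.115) = 0.005829 m³/s.
= 0.5036 ML/d.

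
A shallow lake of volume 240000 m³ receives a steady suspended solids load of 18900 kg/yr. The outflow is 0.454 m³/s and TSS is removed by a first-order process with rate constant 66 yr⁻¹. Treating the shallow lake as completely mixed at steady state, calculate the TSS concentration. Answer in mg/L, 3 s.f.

0.627 mg/L

Outflow Q = 0.454 m³/s × 3.156e+07 s/yr = 1.433e+07 m³/yr.
Steady-state CSTR mass balance: W = Q·C + k·V·C, so C = W/(Q + kV).
Q + kV = 1.433e+07 + 66·240000 = 3.017e+07 m³/yr.
C = 18900/3.017e+07 = 0.0006265 kg/m³ = 0.6265 mg/L.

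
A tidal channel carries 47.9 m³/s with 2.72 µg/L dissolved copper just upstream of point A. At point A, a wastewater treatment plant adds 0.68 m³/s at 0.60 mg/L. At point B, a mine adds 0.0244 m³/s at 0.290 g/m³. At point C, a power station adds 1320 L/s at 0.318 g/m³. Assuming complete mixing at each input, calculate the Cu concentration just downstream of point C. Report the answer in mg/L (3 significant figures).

2.72 µg/L = 0.00272 mg/L.
After input A: C = (47.9·0.00272 + 0.68·0.6) / 48.58 = 0.01108 mg/L.
After input B: C = (48.58·0.01108 + 0.0244·0.29) / 48.6 = 0.01122 mg/L.
1320 L/s = 1.32 m³/s.
After input C: C = (48.6·0.01122 + 1.32·0.318) / 49.92 = 0.01933 mg/L.

0.0193 mg/L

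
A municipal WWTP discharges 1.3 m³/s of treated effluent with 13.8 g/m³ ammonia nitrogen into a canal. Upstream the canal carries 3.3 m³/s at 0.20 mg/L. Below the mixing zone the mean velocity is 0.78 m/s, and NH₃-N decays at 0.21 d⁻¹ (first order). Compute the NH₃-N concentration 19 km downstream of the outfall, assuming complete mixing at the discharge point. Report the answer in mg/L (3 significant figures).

After complete mixing, C₀ = (1.3·13.8 + 3.3·0.2) / 4.6 = 4.043 mg/L.
Travel time t = 1.9e+04 m / 0.78 m/s = 2.436e+04 s = 0.2819 d.
C = 4.043·exp(−0.21·0.2819) = 4.043·0.9425 = 3.811 mg/L.

3.81 mg/L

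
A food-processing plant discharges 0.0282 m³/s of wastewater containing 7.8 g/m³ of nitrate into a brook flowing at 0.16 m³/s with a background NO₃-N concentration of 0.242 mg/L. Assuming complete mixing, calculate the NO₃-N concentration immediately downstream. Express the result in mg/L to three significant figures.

By mass balance at complete mixing, C = (0.0282·7.8 + 0.16·0.242) / (0.0282 + 0.16) = 0.2587/0.1882 = 1.374 mg/L.

1.37 mg/L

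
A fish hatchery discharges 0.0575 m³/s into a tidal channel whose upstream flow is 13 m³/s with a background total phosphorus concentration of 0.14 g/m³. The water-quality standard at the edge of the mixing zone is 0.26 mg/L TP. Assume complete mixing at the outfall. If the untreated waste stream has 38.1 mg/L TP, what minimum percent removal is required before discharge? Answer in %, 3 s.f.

28.1 %

Mass balance: 0.26·13.06 = 0.0575·Cₑ + 13·0.14.
Cₑ = (3.395 − 1.82) / 0.0575 = 27.39 mg/L.
Required removal = 1 − 27.39/38.1 = 28.11 %.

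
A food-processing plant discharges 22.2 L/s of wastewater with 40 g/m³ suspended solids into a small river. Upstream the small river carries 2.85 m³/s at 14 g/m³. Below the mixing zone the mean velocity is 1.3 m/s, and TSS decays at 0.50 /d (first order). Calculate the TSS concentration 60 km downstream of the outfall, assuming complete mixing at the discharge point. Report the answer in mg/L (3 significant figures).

22.2 L/s = 0.0222 m³/s.
After complete mixing, C₀ = (0.0222·40 + 2.85·14) / 2.872 = 14.2 mg/L.
Travel time t = 6e+04 m / 1.3 m/s = 4.615e+04 s = 0.5342 d.
C = 14.2·exp(−0.50·0.5342) = 14.2·0.7656 = 10.87 mg/L.

10.9 mg/L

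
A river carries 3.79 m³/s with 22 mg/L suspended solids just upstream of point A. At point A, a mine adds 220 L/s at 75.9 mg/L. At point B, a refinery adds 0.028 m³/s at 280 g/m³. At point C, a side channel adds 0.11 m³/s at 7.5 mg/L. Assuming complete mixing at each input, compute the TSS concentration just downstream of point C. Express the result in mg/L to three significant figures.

26.2 mg/L

220 L/s = 0.22 m³/s.
After input A: C = (3.79·22 + 0.22·75.9) / 4.01 = 24.96 mg/L.
After input B: C = (4.01·24.96 + 0.028·280) / 4.038 = 26.73 mg/L.
After input C: C = (4.038·26.73 + 0.11·7.5) / 4.148 = 26.22 mg/L.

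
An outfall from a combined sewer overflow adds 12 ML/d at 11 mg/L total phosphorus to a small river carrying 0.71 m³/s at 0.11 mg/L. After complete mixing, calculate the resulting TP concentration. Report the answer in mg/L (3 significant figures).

12 ML/d = 0.1389 m³/s.
Flow-weighted mixing gives C = (0.1389·11 + 0.71·0.11) / (0.1389 + 0.71) = 1.606/0.8489 = 1.892 mg/L.

1.89 mg/L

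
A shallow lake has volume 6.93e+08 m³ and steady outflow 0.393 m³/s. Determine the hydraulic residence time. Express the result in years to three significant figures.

55.9 yr

Q = 0.393 m³/s × 3.156e+07 s/yr = 1.24e+07 m³/yr.
Hydraulic residence time τ = V/Q = 6.93e+08/1.24e+07 = 55.88 yr.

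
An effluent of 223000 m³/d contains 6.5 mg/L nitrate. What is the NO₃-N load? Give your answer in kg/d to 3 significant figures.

1450 kg/d

223000 m³/d = 2.581 m³/s.
Mass flux = Q·C = 2.581 m³/s × 6.5 g/m³ = 16.78 g/s.
= 16.78 g/s × 86.4 = 1450 kg/d.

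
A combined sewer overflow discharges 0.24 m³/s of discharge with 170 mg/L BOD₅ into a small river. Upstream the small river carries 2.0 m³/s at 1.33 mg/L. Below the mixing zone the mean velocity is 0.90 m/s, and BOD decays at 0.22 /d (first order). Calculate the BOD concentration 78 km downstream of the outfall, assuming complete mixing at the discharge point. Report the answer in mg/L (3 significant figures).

15.6 mg/L

After complete mixing, C₀ = (0.24·170 + 2·1.33) / 2.24 = 19.4 mg/L.
Travel time t = 7.8e+04 m / 0.90 m/s = 8.667e+04 s = 1.003 d.
C = 19.4·exp(−0.22·1.003) = 19.4·0.802 = 15.56 mg/L.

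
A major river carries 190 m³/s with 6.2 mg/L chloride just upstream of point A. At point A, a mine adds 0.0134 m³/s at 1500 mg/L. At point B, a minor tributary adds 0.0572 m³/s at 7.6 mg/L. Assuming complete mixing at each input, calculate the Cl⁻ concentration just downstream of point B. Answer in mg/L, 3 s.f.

After input A: C = (190·6.2 + 0.0134·1500) / 190 = 6.305 mg/L.
After input B: C = (190·6.305 + 0.0572·7.6) / 190.1 = 6.306 mg/L.

6.31 mg/L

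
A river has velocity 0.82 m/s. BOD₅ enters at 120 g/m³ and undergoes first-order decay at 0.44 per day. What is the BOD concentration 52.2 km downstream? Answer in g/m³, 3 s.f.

86.8 g/m³

Travel time t = 52.2 km / 0.82 m/s = 5.22e+04/0.82 = 6.366e+04 s = 0.7368 d.
First-order decay: C = 120·exp(−0.44·0.7368) = 120·0.7231 = 86.77 g/m³.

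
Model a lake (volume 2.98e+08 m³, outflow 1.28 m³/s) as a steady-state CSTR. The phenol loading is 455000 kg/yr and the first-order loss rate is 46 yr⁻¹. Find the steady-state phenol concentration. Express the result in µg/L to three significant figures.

33.1 µg/L

Outflow Q = 1.28 m³/s × 3.156e+07 s/yr = 4.039e+07 m³/yr.
Steady-state CSTR mass balance: W = Q·C + k·V·C, so C = W/(Q + kV).
Q + kV = 4.039e+07 + 46·2.98e+08 = 1.375e+10 m³/yr.
C = 455000/1.375e+10 = 3.309e-05 kg/m³ = 0.03309 mg/L = 33.09 µg/L.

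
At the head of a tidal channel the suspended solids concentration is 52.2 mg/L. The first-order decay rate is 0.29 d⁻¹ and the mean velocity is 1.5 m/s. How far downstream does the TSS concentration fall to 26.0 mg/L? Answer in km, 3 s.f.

From C = C₀·e^(−kt), t = ln(C₀/C)/k = ln(52.2/26.0)/0.29 = 0.697/0.29 = 2.403 d.
Distance = v·t = 1.5 m/s × 2.077e+05 s = 3.115e+05 m = 311.5 km.

311 km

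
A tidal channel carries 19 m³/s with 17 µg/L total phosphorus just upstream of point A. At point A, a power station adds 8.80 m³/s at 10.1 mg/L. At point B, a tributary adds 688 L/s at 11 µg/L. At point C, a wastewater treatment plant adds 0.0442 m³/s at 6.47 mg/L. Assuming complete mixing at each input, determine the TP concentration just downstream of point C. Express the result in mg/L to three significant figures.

3.14 mg/L

17 µg/L = 0.017 mg/L.
After input A: C = (19·0.017 + 8.8·10.1) / 27.8 = 3.209 mg/L.
688 L/s = 0.688 m³/s.
11 µg/L = 0.011 mg/L.
After input B: C = (27.8·3.209 + 0.688·0.011) / 28.49 = 3.132 mg/L.
After input C: C = (28.49·3.132 + 0.0442·6.47) / 28.53 = 3.137 mg/L.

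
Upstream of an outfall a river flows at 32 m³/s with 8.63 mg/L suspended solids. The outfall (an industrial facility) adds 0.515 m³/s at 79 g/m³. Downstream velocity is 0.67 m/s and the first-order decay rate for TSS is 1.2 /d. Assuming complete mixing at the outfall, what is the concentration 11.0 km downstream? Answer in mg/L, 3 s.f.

7.76 mg/L

After complete mixing, C₀ = (0.515·79 + 32·8.63) / 32.52 = 9.745 mg/L.
Travel time t = 1.1e+04 m / 0.67 m/s = 1.642e+04 s = 0.19 d.
C = 9.745·exp(−1.2·0.19) = 9.745·0.7961 = 7.758 mg/L.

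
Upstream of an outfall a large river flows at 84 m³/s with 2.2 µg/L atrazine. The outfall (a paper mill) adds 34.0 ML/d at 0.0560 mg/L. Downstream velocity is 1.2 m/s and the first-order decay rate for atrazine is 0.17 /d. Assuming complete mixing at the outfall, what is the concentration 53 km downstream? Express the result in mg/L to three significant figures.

34.0 ML/d = 0.3935 m³/s.
2.2 µg/L = 0.0022 mg/L.
After complete mixing, C₀ = (0.3935·0.056 + 84·0.0022) / 84.39 = 0.002451 mg/L.
Travel time t = 5.3e+04 m / 1.2 m/s = 4.417e+04 s = 0.5112 d.
C = 0.002451·exp(−0.17·0.5112) = 0.002451·0.9168 = 0.002247 mg/L.

0.00225 mg/L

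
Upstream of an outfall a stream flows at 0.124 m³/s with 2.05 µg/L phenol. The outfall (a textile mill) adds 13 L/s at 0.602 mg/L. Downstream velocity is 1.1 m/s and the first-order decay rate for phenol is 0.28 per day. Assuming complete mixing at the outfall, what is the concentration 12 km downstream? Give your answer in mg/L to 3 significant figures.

0.0569 mg/L

13 L/s = 0.013 m³/s.
2.05 µg/L = 0.00205 mg/L.
After complete mixing, C₀ = (0.013·0.602 + 0.124·0.00205) / 0.137 = 0.05898 mg/L.
Travel time t = 1.2e+04 m / 1.1 m/s = 1.091e+04 s = 0.1263 d.
C = 0.05898·exp(−0.28·0.1263) = 0.05898·0.9653 = 0.05693 mg/L.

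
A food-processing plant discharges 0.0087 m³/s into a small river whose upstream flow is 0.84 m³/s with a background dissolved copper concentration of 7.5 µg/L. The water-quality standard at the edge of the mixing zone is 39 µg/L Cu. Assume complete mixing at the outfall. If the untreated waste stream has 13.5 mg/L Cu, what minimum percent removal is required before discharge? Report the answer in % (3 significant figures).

7.5 µg/L = 0.0075 mg/L.
39 µg/L = 0.039 mg/L.
Mass balance: 0.039·0.8487 = 0.0087·Cₑ + 0.84·0.0075.
Cₑ = (0.0331 − 0.0063) / 0.0087 = 3.08 mg/L.
Required removal = 1 − 3.08/13.5 = 77.18 %.

77.2 %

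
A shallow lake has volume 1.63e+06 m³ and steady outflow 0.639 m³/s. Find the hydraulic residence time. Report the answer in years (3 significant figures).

0.0808 yr

Q = 0.639 m³/s × 3.156e+07 s/yr = 2.017e+07 m³/yr.
Hydraulic residence time τ = V/Q = 1.63e+06/2.017e+07 = 0.08083 yr.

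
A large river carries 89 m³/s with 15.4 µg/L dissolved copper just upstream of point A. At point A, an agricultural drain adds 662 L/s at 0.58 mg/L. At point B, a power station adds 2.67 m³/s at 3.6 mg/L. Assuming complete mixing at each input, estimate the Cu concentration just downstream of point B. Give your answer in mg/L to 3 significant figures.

15.4 µg/L = 0.0154 mg/L.
662 L/s = 0.662 m³/s.
After input A: C = (89·0.0154 + 0.662·0.58) / 89.66 = 0.01957 mg/L.
After input B: C = (89.66·0.01957 + 2.67·3.6) / 92.33 = 0.1231 mg/L.

0.123 mg/L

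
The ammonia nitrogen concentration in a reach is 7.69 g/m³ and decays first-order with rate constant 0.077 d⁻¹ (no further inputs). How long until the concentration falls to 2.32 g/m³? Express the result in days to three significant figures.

t = ln(C₀/C)/k = ln(7.69/2.32)/0.077 = 1.198/0.077 = 15.56 d.

15.6 d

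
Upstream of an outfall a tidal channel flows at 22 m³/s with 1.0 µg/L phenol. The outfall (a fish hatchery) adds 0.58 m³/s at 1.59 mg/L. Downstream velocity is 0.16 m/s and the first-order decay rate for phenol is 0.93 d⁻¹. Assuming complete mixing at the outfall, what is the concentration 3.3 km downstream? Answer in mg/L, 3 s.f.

0.0335 mg/L

1.0 µg/L = 0.001 mg/L.
After complete mixing, C₀ = (0.58·1.59 + 22·0.001) / 22.58 = 0.04182 mg/L.
Travel time t = 3300 m / 0.16 m/s = 2.062e+04 s = 0.2387 d.
C = 0.04182·exp(−0.93·0.2387) = 0.04182·0.8009 = 0.03349 mg/L.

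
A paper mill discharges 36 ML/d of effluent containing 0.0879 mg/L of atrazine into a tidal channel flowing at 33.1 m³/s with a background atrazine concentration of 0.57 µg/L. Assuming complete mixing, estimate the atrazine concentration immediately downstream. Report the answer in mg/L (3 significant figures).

36 ML/d = 0.4167 m³/s.
0.57 µg/L = 0.00057 mg/L.
Flow-weighted mixing gives C = (0.4167·0.0879 + 33.1·0.00057) / (0.4167 + 33.1) = 0.05549/33.52 = 0.001656 mg/L.

0.00166 mg/L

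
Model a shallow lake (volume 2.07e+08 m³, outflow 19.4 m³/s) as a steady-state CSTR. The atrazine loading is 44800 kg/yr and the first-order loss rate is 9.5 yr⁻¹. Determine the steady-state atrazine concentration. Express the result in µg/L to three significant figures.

Outflow Q = 19.4 m³/s × 3.156e+07 s/yr = 6.122e+08 m³/yr.
Steady-state CSTR mass balance: W = Q·C + k·V·C, so C = W/(Q + kV).
Q + kV = 6.122e+08 + 9.5·2.07e+08 = 2.579e+09 m³/yr.
C = 44800/2.579e+09 = 1.737e-05 kg/m³ = 0.01737 mg/L = 17.37 µg/L.

17.4 µg/L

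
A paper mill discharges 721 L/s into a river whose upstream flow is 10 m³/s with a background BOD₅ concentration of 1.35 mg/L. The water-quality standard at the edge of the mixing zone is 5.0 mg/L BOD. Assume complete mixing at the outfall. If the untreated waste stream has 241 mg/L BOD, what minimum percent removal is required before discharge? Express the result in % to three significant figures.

721 L/s = 0.721 m³/s.
Mass balance: 5·10.72 = 0.721·Cₑ + 10·1.35.
Cₑ = (53.61 − 13.5) / 0.721 = 55.62 mg/L.
Required removal = 1 − 55.62/241 = 76.92 %.

76.9 %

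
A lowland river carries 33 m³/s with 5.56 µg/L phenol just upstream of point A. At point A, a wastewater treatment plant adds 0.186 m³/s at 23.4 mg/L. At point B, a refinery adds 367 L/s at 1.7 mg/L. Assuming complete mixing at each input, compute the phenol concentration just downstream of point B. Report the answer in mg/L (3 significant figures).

0.154 mg/L

5.56 µg/L = 0.00556 mg/L.
After input A: C = (33·0.00556 + 0.186·23.4) / 33.19 = 0.1367 mg/L.
367 L/s = 0.367 m³/s.
After input B: C = (33.19·0.1367 + 0.367·1.7) / 33.55 = 0.1538 mg/L.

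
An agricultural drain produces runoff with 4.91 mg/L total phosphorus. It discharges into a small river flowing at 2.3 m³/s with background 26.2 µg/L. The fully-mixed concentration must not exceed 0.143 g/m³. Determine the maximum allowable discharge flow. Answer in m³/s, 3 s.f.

0.0564 m³/s

26.2 µg/L = 0.0262 mg/L.
Mass balance at complete mixing: C_std·(Q_w + Q_r) = Q_w·C_e + Q_r·C_b.
Rearranging, Q_w = Q_r·(C_std − C_b)/(C_e − C_std) = 2.3·(0.143 − 0.0262) / (4.91 − 0.143) = 0.05635 m³/s.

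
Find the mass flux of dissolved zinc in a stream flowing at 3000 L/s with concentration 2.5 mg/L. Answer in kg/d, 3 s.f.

648 kg/d

3000 L/s = 3 m³/s.
Mass flux = Q·C = 3 m³/s × 2.5 g/m³ = 7.5 g/s.
= 7.5 g/s × 86.4 = 648 kg/d.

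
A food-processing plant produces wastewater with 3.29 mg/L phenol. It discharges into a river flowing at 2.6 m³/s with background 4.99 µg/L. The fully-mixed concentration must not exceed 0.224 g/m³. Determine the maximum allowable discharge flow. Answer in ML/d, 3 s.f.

16.0 ML/d

4.99 µg/L = 0.00499 mg/L.
Mass balance at complete mixing: C_std·(Q_w + Q_r) = Q_w·C_e + Q_r·C_b.
Rearranging, Q_w = Q_r·(C_std − C_b)/(C_e − C_std) = 2.6·(0.224 − 0.00499) / (3.29 − 0.224) = 0.1857 m³/s.
= 16.05 ML/d.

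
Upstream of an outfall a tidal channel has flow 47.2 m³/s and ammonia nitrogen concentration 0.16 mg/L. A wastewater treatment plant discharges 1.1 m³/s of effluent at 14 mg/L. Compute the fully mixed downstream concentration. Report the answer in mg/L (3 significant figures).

By mass balance at complete mixing, C = (1.1·14 + 47.2·0.16) / (1.1 + 47.2) = 22.95/48.3 = 0.4752 mg/L.

0.475 mg/L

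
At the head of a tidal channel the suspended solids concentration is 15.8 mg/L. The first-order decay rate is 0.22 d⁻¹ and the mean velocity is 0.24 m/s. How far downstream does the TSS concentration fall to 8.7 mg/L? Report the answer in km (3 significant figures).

56.2 km

From C = C₀·e^(−kt), t = ln(C₀/C)/k = ln(15.8/8.7)/0.22 = 0.5967/0.22 = 2.712 d.
Distance = v·t = 0.24 m/s × 2.343e+05 s = 5.624e+04 m = 56.24 km.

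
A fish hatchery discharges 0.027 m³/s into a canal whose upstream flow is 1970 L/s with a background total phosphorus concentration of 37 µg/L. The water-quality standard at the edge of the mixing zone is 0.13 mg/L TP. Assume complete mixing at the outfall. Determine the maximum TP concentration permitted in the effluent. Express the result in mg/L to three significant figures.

1970 L/s = 1.97 m³/s.
37 µg/L = 0.037 mg/L.
Mass balance: 0.13·1.997 = 0.027·Cₑ + 1.97·0.037.
Cₑ = (0.2596 − 0.07289) / 0.027 = 6.916 mg/L.

6.92 mg/L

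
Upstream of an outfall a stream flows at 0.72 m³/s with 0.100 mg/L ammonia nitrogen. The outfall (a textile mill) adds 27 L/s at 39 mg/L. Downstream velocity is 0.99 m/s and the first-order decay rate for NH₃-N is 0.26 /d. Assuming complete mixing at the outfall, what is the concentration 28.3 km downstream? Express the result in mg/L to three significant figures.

27 L/s = 0.027 m³/s.
After complete mixing, C₀ = (0.027·39 + 0.72·0.1) / 0.747 = 1.506 mg/L.
Travel time t = 2.83e+04 m / 0.99 m/s = 2.859e+04 s = 0.3309 d.
C = 1.506·exp(−0.26·0.3309) = 1.506·0.9176 = 1.382 mg/L.

1.38 mg/L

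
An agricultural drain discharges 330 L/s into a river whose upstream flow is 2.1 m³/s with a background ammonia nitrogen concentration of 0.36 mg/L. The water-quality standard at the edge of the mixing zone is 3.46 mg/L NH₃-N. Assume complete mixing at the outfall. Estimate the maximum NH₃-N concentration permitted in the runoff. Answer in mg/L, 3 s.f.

330 L/s = 0.33 m³/s.
Mass balance: 3.46·2.43 = 0.33·Cₑ + 2.1·0.36.
Cₑ = (8.408 − 0.756) / 0.33 = 23.19 mg/L.

23.2 mg/L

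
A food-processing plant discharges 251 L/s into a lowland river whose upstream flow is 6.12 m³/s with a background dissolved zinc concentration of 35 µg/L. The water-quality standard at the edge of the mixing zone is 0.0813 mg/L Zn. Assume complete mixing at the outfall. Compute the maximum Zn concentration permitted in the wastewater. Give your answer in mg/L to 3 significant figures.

251 L/s = 0.251 m³/s.
35 µg/L = 0.035 mg/L.
Mass balance: 0.0813·6.371 = 0.251·Cₑ + 6.12·0.035.
Cₑ = (0.518 − 0.2142) / 0.251 = 1.21 mg/L.

1.21 mg/L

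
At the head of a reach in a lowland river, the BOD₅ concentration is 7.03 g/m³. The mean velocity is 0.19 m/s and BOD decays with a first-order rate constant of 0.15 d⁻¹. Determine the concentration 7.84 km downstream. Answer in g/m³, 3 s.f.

6.54 g/m³

Travel time t = 7.84 km / 0.19 m/s = 7840/0.19 = 4.126e+04 s = 0.4776 d.
First-order decay: C = 7.03·exp(−0.15·0.4776) = 7.03·0.9309 = 6.544 g/m³.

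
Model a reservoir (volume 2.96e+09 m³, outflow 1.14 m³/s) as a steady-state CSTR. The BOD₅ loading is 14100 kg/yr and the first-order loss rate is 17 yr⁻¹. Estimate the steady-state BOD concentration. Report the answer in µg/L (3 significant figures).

0.280 µg/L

Outflow Q = 1.14 m³/s × 3.156e+07 s/yr = 3.598e+07 m³/yr.
Steady-state CSTR mass balance: W = Q·C + k·V·C, so C = W/(Q + kV).
Q + kV = 3.598e+07 + 17·2.96e+09 = 5.036e+10 m³/yr.
C = 14100/5.036e+10 = 2.8e-07 kg/m³ = 0.00028 mg/L = 0.28 µg/L.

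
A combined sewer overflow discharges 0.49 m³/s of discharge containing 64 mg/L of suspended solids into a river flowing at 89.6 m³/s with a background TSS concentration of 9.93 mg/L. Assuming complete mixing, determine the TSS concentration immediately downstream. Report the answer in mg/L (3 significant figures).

10.2 mg/L

By mass balance at complete mixing, C = (0.49·64 + 89.6·9.93) / (0.49 + 89.6) = 921.1/90.09 = 10.22 mg/L.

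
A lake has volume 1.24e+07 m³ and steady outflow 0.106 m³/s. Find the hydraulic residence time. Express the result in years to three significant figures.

3.71 yr

Q = 0.106 m³/s × 3.156e+07 s/yr = 3.345e+06 m³/yr.
Hydraulic residence time τ = V/Q = 1.24e+07/3.345e+06 = 3.707 yr.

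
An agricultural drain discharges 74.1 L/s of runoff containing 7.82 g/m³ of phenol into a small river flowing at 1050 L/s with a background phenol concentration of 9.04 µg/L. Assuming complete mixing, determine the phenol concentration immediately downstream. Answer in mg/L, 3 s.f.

0.524 mg/L

74.1 L/s = 0.0741 m³/s.
1050 L/s = 1.05 m³/s.
9.04 µg/L = 0.00904 mg/L.
By mass balance at complete mixing, C = (0.0741·7.82 + 1.05·0.00904) / (0.0741 + 1.05) = 0.589/1.124 = 0.5239 mg/L.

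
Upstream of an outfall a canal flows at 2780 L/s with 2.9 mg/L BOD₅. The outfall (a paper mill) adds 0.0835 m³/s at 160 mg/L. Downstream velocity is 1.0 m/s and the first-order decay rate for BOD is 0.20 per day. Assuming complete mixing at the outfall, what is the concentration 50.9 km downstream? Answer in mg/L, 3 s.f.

6.65 mg/L

2780 L/s = 2.78 m³/s.
After complete mixing, C₀ = (0.0835·160 + 2.78·2.9) / 2.864 = 7.481 mg/L.
Travel time t = 5.09e+04 m / 1.0 m/s = 5.09e+04 s = 0.5891 d.
C = 7.481·exp(−0.20·0.5891) = 7.481·0.8889 = 6.65 mg/L.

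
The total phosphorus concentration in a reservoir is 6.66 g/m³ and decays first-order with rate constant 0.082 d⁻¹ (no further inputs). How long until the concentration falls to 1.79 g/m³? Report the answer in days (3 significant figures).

t = ln(C₀/C)/k = ln(6.66/1.79)/0.082 = 1.314/0.082 = 16.02 d.

16.0 d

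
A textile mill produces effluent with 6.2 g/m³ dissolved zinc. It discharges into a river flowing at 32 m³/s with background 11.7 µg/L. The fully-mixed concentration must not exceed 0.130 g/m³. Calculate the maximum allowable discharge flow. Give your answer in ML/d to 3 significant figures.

53.9 ML/d

11.7 µg/L = 0.0117 mg/L.
Mass balance at complete mixing: C_std·(Q_w + Q_r) = Q_w·C_e + Q_r·C_b.
Rearranging, Q_w = Q_r·(C_std − C_b)/(C_e − C_std) = 32·(0.13 − 0.0117) / (6.2 − 0.13) = 0.6237 m³/s.
= 53.88 ML/d.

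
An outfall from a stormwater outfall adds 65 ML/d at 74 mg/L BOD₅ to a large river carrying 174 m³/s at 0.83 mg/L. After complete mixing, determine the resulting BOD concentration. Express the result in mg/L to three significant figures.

1.14 mg/L

65 ML/d = 0.7523 m³/s.
By mass balance at complete mixing, C = (0.7523·74 + 174·0.83) / (0.7523 + 174) = 200.1/174.8 = 1.145 mg/L.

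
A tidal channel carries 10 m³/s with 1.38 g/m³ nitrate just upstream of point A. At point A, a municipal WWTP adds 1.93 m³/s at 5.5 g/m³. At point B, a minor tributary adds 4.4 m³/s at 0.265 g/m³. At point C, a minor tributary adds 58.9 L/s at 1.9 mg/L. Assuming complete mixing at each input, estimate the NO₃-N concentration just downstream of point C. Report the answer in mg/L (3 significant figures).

1.57 mg/L

After input A: C = (10·1.38 + 1.93·5.5) / 11.93 = 2.047 mg/L.
After input B: C = (11.93·2.047 + 4.4·0.265) / 16.33 = 1.567 mg/L.
58.9 L/s = 0.0589 m³/s.
After input C: C = (16.33·1.567 + 0.0589·1.9) / 16.39 = 1.568 mg/L.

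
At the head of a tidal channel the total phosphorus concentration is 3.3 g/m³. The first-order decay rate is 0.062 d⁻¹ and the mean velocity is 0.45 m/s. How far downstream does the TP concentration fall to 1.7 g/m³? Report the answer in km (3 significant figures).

From C = C₀·e^(−kt), t = ln(C₀/C)/k = ln(3.3/1.7)/0.062 = 0.6633/0.062 = 10.7 d.
Distance = v·t = 0.45 m/s × 9.243e+05 s = 4.159e+05 m = 415.9 km.

416 km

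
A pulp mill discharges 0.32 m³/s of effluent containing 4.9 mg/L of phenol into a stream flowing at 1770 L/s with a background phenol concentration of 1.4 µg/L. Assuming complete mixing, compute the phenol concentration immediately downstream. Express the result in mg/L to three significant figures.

0.751 mg/L

1770 L/s = 1.77 m³/s.
1.4 µg/L = 0.0014 mg/L.
Flow-weighted mixing gives C = (0.32·4.9 + 1.77·0.0014) / (0.32 + 1.77) = 1.57/2.09 = 0.7514 mg/L.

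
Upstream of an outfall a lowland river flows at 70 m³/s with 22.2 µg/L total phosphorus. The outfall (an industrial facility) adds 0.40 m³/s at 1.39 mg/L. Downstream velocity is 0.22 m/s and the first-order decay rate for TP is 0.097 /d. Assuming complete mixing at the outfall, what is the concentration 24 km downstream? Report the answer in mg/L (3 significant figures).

22.2 µg/L = 0.0222 mg/L.
After complete mixing, C₀ = (0.4·1.39 + 70·0.0222) / 70.4 = 0.02997 mg/L.
Travel time t = 2.4e+04 m / 0.22 m/s = 1.091e+05 s = 1.263 d.
C = 0.02997·exp(−0.097·1.263) = 0.02997·0.8847 = 0.02652 mg/L.

0.0265 mg/L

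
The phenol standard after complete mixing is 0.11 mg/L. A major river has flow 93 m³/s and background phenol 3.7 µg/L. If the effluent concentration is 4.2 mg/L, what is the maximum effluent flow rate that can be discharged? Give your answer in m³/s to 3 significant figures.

2.42 m³/s

3.7 µg/L = 0.0037 mg/L.
Mass balance at complete mixing: C_std·(Q_w + Q_r) = Q_w·C_e + Q_r·C_b.
Rearranging, Q_w = Q_r·(C_std − C_b)/(C_e − C_std) = 93·(0.11 − 0.0037) / (4.2 − 0.11) = 2.417 m³/s.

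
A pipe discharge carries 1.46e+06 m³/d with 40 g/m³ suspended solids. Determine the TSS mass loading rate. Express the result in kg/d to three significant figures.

1.46e+06 m³/d = 16.9 m³/s.
Mass flux = Q·C = 16.9 m³/s × 40 g/m³ = 675.9 g/s.
= 675.9 g/s × 86.4 = 5.84e+04 kg/d.

58400 kg/d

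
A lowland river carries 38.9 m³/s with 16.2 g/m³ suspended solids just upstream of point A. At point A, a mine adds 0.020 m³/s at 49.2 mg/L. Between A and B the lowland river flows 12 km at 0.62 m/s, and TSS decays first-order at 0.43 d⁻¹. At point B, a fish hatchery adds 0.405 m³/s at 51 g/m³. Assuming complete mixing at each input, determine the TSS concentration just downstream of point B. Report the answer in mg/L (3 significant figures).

After input A: C = (38.9·16.2 + 0.02·49.2) / 38.92 = 16.22 mg/L.
Over the 12 km reach to input B (t = 1.935e+04 s = 0.224 d), decay gives C = 16.22·exp(−0.43·0.224) = 14.73 mg/L.
After input B: C = (38.92·14.73 + 0.405·51) / 39.33 = 15.1 mg/L.

15.1 mg/L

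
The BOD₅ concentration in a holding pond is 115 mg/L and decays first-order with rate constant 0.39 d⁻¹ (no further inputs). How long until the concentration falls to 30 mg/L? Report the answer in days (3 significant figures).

3.45 d

t = ln(C₀/C)/k = ln(115/30)/0.39 = 1.344/0.39 = 3.445 d.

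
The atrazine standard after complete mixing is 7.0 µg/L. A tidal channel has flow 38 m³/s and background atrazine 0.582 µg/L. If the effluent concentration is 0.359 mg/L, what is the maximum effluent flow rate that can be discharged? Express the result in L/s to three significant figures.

0.582 µg/L = 0.000582 mg/L.
7.0 µg/L = 0.007 mg/L.
Mass balance at complete mixing: C_std·(Q_w + Q_r) = Q_w·C_e + Q_r·C_b.
Rearranging, Q_w = Q_r·(C_std − C_b)/(C_e − C_std) = 38·(0.007 − 0.000582) / (0.359 − 0.007) = 0.6929 m³/s.
= 692.9 L/s.

693 L/s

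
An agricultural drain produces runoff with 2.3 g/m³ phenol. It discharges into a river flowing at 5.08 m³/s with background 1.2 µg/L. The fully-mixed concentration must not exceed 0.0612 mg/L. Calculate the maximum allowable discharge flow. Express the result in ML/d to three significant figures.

1.2 µg/L = 0.0012 mg/L.
Mass balance at complete mixing: C_std·(Q_w + Q_r) = Q_w·C_e + Q_r·C_b.
Rearranging, Q_w = Q_r·(C_std − C_b)/(C_e − C_std) = 5.08·(0.0612 − 0.0012) / (2.3 − 0.0612) = 0.1361 m³/s.
= 11.76 ML/d.

11.8 ML/d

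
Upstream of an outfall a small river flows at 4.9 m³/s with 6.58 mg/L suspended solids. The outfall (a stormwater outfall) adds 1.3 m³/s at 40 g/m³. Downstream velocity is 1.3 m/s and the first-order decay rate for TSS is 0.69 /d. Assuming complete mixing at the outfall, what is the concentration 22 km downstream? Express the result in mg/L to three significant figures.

After complete mixing, C₀ = (1.3·40 + 4.9·6.58) / 6.2 = 13.59 mg/L.
Travel time t = 2.2e+04 m / 1.3 m/s = 1.692e+04 s = 0.1959 d.
C = 13.59·exp(−0.69·0.1959) = 13.59·0.8736 = 11.87 mg/L.

11.9 mg/L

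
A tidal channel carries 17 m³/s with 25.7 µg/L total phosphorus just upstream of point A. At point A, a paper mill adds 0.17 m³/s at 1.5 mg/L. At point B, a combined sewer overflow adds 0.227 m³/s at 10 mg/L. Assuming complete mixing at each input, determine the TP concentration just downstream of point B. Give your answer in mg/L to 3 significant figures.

0.170 mg/L

25.7 µg/L = 0.0257 mg/L.
After input A: C = (17·0.0257 + 0.17·1.5) / 17.17 = 0.0403 mg/L.
After input B: C = (17.17·0.0403 + 0.227·10) / 17.4 = 0.1703 mg/L.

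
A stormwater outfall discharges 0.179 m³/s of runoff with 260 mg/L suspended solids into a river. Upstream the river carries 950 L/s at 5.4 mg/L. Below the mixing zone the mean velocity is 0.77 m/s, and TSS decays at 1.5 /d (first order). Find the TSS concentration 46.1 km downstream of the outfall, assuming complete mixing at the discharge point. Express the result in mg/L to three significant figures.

16.2 mg/L

950 L/s = 0.95 m³/s.
After complete mixing, C₀ = (0.179·260 + 0.95·5.4) / 1.129 = 45.77 mg/L.
Travel time t = 4.61e+04 m / 0.77 m/s = 5.987e+04 s = 0.6929 d.
C = 45.77·exp(−1.5·0.6929) = 45.77·0.3537 = 16.19 mg/L.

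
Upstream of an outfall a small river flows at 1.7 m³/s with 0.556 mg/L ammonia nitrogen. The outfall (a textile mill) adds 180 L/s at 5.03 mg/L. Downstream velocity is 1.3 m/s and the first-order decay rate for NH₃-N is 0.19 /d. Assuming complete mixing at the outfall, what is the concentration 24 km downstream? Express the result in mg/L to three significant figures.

0.945 mg/L

180 L/s = 0.18 m³/s.
After complete mixing, C₀ = (0.18·5.03 + 1.7·0.556) / 1.88 = 0.9844 mg/L.
Travel time t = 2.4e+04 m / 1.3 m/s = 1.846e+04 s = 0.2137 d.
C = 0.9844·exp(−0.19·0.2137) = 0.9844·0.9602 = 0.9452 mg/L.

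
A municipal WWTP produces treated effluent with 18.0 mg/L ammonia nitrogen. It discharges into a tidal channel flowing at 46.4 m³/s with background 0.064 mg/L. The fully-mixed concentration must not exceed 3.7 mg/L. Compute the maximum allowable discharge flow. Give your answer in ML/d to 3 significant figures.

Mass balance at complete mixing: C_std·(Q_w + Q_r) = Q_w·C_e + Q_r·C_b.
Rearranging, Q_w = Q_r·(C_std − C_b)/(C_e − C_std) = 46.4·(3.7 − 0.064) / (18 − 3.7) = 11.8 m³/s.
= 1019 ML/d.

1020 ML/d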